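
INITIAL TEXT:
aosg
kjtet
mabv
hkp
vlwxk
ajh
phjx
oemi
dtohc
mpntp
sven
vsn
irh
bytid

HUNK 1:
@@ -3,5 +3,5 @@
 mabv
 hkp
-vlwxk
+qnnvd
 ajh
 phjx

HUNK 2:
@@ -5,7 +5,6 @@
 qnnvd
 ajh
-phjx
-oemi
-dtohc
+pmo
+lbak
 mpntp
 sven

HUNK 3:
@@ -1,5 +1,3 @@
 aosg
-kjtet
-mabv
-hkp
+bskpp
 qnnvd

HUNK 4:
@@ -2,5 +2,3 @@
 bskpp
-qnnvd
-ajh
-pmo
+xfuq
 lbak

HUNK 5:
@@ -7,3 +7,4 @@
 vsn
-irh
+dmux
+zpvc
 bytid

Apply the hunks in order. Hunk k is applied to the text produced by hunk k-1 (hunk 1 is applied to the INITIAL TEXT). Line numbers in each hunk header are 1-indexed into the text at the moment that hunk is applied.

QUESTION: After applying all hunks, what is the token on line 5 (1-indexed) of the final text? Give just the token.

Answer: mpntp

Derivation:
Hunk 1: at line 3 remove [vlwxk] add [qnnvd] -> 14 lines: aosg kjtet mabv hkp qnnvd ajh phjx oemi dtohc mpntp sven vsn irh bytid
Hunk 2: at line 5 remove [phjx,oemi,dtohc] add [pmo,lbak] -> 13 lines: aosg kjtet mabv hkp qnnvd ajh pmo lbak mpntp sven vsn irh bytid
Hunk 3: at line 1 remove [kjtet,mabv,hkp] add [bskpp] -> 11 lines: aosg bskpp qnnvd ajh pmo lbak mpntp sven vsn irh bytid
Hunk 4: at line 2 remove [qnnvd,ajh,pmo] add [xfuq] -> 9 lines: aosg bskpp xfuq lbak mpntp sven vsn irh bytid
Hunk 5: at line 7 remove [irh] add [dmux,zpvc] -> 10 lines: aosg bskpp xfuq lbak mpntp sven vsn dmux zpvc bytid
Final line 5: mpntp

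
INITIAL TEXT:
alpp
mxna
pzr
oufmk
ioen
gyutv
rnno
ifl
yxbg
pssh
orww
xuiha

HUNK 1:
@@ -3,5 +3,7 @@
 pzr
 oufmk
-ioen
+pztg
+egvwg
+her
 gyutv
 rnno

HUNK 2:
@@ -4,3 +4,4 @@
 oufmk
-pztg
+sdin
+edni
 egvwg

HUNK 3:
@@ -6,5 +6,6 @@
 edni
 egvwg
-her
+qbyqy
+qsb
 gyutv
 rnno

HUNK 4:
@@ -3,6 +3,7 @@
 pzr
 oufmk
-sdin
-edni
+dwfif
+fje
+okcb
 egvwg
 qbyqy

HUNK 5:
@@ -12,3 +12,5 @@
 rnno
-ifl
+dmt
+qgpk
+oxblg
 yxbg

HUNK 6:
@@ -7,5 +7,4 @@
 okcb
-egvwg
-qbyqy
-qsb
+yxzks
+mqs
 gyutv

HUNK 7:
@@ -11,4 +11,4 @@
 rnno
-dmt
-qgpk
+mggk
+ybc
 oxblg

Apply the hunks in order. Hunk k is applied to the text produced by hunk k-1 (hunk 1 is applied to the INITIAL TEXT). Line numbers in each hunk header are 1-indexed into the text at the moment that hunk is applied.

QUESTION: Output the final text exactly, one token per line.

Hunk 1: at line 3 remove [ioen] add [pztg,egvwg,her] -> 14 lines: alpp mxna pzr oufmk pztg egvwg her gyutv rnno ifl yxbg pssh orww xuiha
Hunk 2: at line 4 remove [pztg] add [sdin,edni] -> 15 lines: alpp mxna pzr oufmk sdin edni egvwg her gyutv rnno ifl yxbg pssh orww xuiha
Hunk 3: at line 6 remove [her] add [qbyqy,qsb] -> 16 lines: alpp mxna pzr oufmk sdin edni egvwg qbyqy qsb gyutv rnno ifl yxbg pssh orww xuiha
Hunk 4: at line 3 remove [sdin,edni] add [dwfif,fje,okcb] -> 17 lines: alpp mxna pzr oufmk dwfif fje okcb egvwg qbyqy qsb gyutv rnno ifl yxbg pssh orww xuiha
Hunk 5: at line 12 remove [ifl] add [dmt,qgpk,oxblg] -> 19 lines: alpp mxna pzr oufmk dwfif fje okcb egvwg qbyqy qsb gyutv rnno dmt qgpk oxblg yxbg pssh orww xuiha
Hunk 6: at line 7 remove [egvwg,qbyqy,qsb] add [yxzks,mqs] -> 18 lines: alpp mxna pzr oufmk dwfif fje okcb yxzks mqs gyutv rnno dmt qgpk oxblg yxbg pssh orww xuiha
Hunk 7: at line 11 remove [dmt,qgpk] add [mggk,ybc] -> 18 lines: alpp mxna pzr oufmk dwfif fje okcb yxzks mqs gyutv rnno mggk ybc oxblg yxbg pssh orww xuiha

Answer: alpp
mxna
pzr
oufmk
dwfif
fje
okcb
yxzks
mqs
gyutv
rnno
mggk
ybc
oxblg
yxbg
pssh
orww
xuiha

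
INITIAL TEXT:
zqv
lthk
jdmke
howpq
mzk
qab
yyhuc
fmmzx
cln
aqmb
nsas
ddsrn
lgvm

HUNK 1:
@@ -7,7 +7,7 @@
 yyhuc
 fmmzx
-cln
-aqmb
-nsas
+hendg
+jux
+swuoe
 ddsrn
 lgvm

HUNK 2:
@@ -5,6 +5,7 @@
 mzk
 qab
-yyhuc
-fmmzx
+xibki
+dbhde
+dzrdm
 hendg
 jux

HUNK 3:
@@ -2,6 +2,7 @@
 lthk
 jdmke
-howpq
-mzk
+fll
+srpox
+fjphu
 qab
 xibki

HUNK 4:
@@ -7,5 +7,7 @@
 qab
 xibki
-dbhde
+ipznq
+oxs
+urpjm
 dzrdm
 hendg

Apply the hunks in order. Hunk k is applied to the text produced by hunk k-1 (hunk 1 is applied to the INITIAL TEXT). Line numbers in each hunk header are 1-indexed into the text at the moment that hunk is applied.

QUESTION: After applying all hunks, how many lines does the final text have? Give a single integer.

Hunk 1: at line 7 remove [cln,aqmb,nsas] add [hendg,jux,swuoe] -> 13 lines: zqv lthk jdmke howpq mzk qab yyhuc fmmzx hendg jux swuoe ddsrn lgvm
Hunk 2: at line 5 remove [yyhuc,fmmzx] add [xibki,dbhde,dzrdm] -> 14 lines: zqv lthk jdmke howpq mzk qab xibki dbhde dzrdm hendg jux swuoe ddsrn lgvm
Hunk 3: at line 2 remove [howpq,mzk] add [fll,srpox,fjphu] -> 15 lines: zqv lthk jdmke fll srpox fjphu qab xibki dbhde dzrdm hendg jux swuoe ddsrn lgvm
Hunk 4: at line 7 remove [dbhde] add [ipznq,oxs,urpjm] -> 17 lines: zqv lthk jdmke fll srpox fjphu qab xibki ipznq oxs urpjm dzrdm hendg jux swuoe ddsrn lgvm
Final line count: 17

Answer: 17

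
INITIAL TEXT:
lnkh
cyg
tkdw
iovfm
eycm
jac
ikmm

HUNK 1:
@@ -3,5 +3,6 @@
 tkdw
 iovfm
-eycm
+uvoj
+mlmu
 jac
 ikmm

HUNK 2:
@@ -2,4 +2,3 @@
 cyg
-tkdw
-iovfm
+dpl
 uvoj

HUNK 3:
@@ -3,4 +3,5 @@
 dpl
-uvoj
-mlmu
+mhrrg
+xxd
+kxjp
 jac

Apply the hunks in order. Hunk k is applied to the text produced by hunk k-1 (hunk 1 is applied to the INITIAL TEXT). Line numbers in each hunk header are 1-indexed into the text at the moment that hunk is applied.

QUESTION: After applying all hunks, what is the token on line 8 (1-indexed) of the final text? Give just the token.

Answer: ikmm

Derivation:
Hunk 1: at line 3 remove [eycm] add [uvoj,mlmu] -> 8 lines: lnkh cyg tkdw iovfm uvoj mlmu jac ikmm
Hunk 2: at line 2 remove [tkdw,iovfm] add [dpl] -> 7 lines: lnkh cyg dpl uvoj mlmu jac ikmm
Hunk 3: at line 3 remove [uvoj,mlmu] add [mhrrg,xxd,kxjp] -> 8 lines: lnkh cyg dpl mhrrg xxd kxjp jac ikmm
Final line 8: ikmm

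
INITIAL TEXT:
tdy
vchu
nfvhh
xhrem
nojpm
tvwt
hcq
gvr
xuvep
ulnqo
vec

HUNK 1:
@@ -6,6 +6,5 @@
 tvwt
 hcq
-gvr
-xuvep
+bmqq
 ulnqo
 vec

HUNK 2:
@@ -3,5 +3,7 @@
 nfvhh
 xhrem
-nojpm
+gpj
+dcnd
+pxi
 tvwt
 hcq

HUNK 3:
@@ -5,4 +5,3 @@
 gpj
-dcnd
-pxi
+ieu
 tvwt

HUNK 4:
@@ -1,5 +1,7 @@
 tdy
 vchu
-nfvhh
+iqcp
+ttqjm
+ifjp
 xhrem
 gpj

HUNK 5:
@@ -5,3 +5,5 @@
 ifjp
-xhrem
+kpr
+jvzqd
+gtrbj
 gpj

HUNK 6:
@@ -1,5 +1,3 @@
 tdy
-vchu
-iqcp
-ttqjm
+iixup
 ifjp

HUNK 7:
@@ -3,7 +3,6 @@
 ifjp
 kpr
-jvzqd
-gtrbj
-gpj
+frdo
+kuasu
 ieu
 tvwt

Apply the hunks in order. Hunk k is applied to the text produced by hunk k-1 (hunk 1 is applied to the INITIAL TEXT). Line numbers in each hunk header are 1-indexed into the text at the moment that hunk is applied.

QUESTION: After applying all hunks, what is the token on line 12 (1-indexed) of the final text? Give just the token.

Hunk 1: at line 6 remove [gvr,xuvep] add [bmqq] -> 10 lines: tdy vchu nfvhh xhrem nojpm tvwt hcq bmqq ulnqo vec
Hunk 2: at line 3 remove [nojpm] add [gpj,dcnd,pxi] -> 12 lines: tdy vchu nfvhh xhrem gpj dcnd pxi tvwt hcq bmqq ulnqo vec
Hunk 3: at line 5 remove [dcnd,pxi] add [ieu] -> 11 lines: tdy vchu nfvhh xhrem gpj ieu tvwt hcq bmqq ulnqo vec
Hunk 4: at line 1 remove [nfvhh] add [iqcp,ttqjm,ifjp] -> 13 lines: tdy vchu iqcp ttqjm ifjp xhrem gpj ieu tvwt hcq bmqq ulnqo vec
Hunk 5: at line 5 remove [xhrem] add [kpr,jvzqd,gtrbj] -> 15 lines: tdy vchu iqcp ttqjm ifjp kpr jvzqd gtrbj gpj ieu tvwt hcq bmqq ulnqo vec
Hunk 6: at line 1 remove [vchu,iqcp,ttqjm] add [iixup] -> 13 lines: tdy iixup ifjp kpr jvzqd gtrbj gpj ieu tvwt hcq bmqq ulnqo vec
Hunk 7: at line 3 remove [jvzqd,gtrbj,gpj] add [frdo,kuasu] -> 12 lines: tdy iixup ifjp kpr frdo kuasu ieu tvwt hcq bmqq ulnqo vec
Final line 12: vec

Answer: vec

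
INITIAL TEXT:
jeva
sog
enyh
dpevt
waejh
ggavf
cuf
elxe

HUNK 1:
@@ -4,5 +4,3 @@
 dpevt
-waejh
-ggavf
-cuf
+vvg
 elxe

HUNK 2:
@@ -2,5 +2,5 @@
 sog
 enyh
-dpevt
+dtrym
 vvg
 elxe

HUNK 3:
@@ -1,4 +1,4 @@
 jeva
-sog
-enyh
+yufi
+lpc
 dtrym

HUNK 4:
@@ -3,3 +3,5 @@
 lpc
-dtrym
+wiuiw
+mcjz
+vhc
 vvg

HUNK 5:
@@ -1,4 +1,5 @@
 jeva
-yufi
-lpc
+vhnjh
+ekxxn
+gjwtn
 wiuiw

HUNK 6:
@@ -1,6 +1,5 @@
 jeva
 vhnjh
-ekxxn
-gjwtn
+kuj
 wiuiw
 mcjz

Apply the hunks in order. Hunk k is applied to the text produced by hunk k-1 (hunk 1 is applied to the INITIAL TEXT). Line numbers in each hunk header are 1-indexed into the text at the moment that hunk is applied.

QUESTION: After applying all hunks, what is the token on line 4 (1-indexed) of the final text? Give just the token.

Answer: wiuiw

Derivation:
Hunk 1: at line 4 remove [waejh,ggavf,cuf] add [vvg] -> 6 lines: jeva sog enyh dpevt vvg elxe
Hunk 2: at line 2 remove [dpevt] add [dtrym] -> 6 lines: jeva sog enyh dtrym vvg elxe
Hunk 3: at line 1 remove [sog,enyh] add [yufi,lpc] -> 6 lines: jeva yufi lpc dtrym vvg elxe
Hunk 4: at line 3 remove [dtrym] add [wiuiw,mcjz,vhc] -> 8 lines: jeva yufi lpc wiuiw mcjz vhc vvg elxe
Hunk 5: at line 1 remove [yufi,lpc] add [vhnjh,ekxxn,gjwtn] -> 9 lines: jeva vhnjh ekxxn gjwtn wiuiw mcjz vhc vvg elxe
Hunk 6: at line 1 remove [ekxxn,gjwtn] add [kuj] -> 8 lines: jeva vhnjh kuj wiuiw mcjz vhc vvg elxe
Final line 4: wiuiw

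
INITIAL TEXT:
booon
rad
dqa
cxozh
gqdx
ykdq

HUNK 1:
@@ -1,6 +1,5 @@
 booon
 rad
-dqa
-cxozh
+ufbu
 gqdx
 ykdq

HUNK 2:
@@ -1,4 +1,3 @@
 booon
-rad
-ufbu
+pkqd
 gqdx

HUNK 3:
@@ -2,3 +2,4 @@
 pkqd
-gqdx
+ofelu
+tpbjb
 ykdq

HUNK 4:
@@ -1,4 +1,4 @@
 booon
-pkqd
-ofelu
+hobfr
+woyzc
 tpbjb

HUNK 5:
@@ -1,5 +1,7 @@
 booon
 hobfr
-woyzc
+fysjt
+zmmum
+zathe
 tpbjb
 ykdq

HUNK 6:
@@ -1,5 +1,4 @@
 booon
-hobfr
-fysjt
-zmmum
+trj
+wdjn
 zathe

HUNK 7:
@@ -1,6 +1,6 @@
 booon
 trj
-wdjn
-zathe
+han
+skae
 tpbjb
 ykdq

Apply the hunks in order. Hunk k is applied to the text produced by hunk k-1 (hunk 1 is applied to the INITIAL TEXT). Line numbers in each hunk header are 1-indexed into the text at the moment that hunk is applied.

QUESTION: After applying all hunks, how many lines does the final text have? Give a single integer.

Answer: 6

Derivation:
Hunk 1: at line 1 remove [dqa,cxozh] add [ufbu] -> 5 lines: booon rad ufbu gqdx ykdq
Hunk 2: at line 1 remove [rad,ufbu] add [pkqd] -> 4 lines: booon pkqd gqdx ykdq
Hunk 3: at line 2 remove [gqdx] add [ofelu,tpbjb] -> 5 lines: booon pkqd ofelu tpbjb ykdq
Hunk 4: at line 1 remove [pkqd,ofelu] add [hobfr,woyzc] -> 5 lines: booon hobfr woyzc tpbjb ykdq
Hunk 5: at line 1 remove [woyzc] add [fysjt,zmmum,zathe] -> 7 lines: booon hobfr fysjt zmmum zathe tpbjb ykdq
Hunk 6: at line 1 remove [hobfr,fysjt,zmmum] add [trj,wdjn] -> 6 lines: booon trj wdjn zathe tpbjb ykdq
Hunk 7: at line 1 remove [wdjn,zathe] add [han,skae] -> 6 lines: booon trj han skae tpbjb ykdq
Final line count: 6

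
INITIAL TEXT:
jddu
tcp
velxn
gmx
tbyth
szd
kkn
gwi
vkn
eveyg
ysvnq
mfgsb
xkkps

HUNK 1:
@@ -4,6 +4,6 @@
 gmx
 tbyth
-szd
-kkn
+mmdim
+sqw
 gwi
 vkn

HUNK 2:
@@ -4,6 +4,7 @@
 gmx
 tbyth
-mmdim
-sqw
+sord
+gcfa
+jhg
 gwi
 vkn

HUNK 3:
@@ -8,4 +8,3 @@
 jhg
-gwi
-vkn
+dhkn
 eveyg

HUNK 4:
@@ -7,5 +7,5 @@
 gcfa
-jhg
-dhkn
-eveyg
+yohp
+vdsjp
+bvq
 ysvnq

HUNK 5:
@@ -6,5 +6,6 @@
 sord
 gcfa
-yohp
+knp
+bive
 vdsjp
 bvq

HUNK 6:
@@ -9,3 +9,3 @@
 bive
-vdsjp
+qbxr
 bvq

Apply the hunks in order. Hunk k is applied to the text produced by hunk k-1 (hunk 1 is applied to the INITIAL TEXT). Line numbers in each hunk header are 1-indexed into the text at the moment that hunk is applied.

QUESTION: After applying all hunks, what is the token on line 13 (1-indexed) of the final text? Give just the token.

Hunk 1: at line 4 remove [szd,kkn] add [mmdim,sqw] -> 13 lines: jddu tcp velxn gmx tbyth mmdim sqw gwi vkn eveyg ysvnq mfgsb xkkps
Hunk 2: at line 4 remove [mmdim,sqw] add [sord,gcfa,jhg] -> 14 lines: jddu tcp velxn gmx tbyth sord gcfa jhg gwi vkn eveyg ysvnq mfgsb xkkps
Hunk 3: at line 8 remove [gwi,vkn] add [dhkn] -> 13 lines: jddu tcp velxn gmx tbyth sord gcfa jhg dhkn eveyg ysvnq mfgsb xkkps
Hunk 4: at line 7 remove [jhg,dhkn,eveyg] add [yohp,vdsjp,bvq] -> 13 lines: jddu tcp velxn gmx tbyth sord gcfa yohp vdsjp bvq ysvnq mfgsb xkkps
Hunk 5: at line 6 remove [yohp] add [knp,bive] -> 14 lines: jddu tcp velxn gmx tbyth sord gcfa knp bive vdsjp bvq ysvnq mfgsb xkkps
Hunk 6: at line 9 remove [vdsjp] add [qbxr] -> 14 lines: jddu tcp velxn gmx tbyth sord gcfa knp bive qbxr bvq ysvnq mfgsb xkkps
Final line 13: mfgsb

Answer: mfgsb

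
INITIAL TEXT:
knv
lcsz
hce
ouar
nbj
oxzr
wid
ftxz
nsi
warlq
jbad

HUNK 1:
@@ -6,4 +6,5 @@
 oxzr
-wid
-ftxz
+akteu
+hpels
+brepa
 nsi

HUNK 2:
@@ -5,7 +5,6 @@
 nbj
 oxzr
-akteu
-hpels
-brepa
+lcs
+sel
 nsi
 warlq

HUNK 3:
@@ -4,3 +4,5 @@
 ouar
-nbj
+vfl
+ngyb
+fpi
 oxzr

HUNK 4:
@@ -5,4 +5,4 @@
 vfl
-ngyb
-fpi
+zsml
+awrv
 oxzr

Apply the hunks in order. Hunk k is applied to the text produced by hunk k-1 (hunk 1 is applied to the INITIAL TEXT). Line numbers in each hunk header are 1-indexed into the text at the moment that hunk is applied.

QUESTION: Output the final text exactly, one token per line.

Answer: knv
lcsz
hce
ouar
vfl
zsml
awrv
oxzr
lcs
sel
nsi
warlq
jbad

Derivation:
Hunk 1: at line 6 remove [wid,ftxz] add [akteu,hpels,brepa] -> 12 lines: knv lcsz hce ouar nbj oxzr akteu hpels brepa nsi warlq jbad
Hunk 2: at line 5 remove [akteu,hpels,brepa] add [lcs,sel] -> 11 lines: knv lcsz hce ouar nbj oxzr lcs sel nsi warlq jbad
Hunk 3: at line 4 remove [nbj] add [vfl,ngyb,fpi] -> 13 lines: knv lcsz hce ouar vfl ngyb fpi oxzr lcs sel nsi warlq jbad
Hunk 4: at line 5 remove [ngyb,fpi] add [zsml,awrv] -> 13 lines: knv lcsz hce ouar vfl zsml awrv oxzr lcs sel nsi warlq jbad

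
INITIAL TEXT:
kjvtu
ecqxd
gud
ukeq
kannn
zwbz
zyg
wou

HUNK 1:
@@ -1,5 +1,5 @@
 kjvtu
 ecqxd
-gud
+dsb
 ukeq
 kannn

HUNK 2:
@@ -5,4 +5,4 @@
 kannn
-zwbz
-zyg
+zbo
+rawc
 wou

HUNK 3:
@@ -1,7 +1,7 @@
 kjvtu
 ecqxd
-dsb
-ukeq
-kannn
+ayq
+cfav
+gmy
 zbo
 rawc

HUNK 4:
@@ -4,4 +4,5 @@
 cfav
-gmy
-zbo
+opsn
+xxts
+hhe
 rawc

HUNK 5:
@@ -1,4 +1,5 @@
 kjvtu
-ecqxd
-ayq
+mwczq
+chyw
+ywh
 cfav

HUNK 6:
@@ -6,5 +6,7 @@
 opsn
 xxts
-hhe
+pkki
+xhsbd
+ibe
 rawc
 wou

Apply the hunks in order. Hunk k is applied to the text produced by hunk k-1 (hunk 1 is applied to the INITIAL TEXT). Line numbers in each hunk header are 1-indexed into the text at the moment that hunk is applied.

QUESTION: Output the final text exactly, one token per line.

Answer: kjvtu
mwczq
chyw
ywh
cfav
opsn
xxts
pkki
xhsbd
ibe
rawc
wou

Derivation:
Hunk 1: at line 1 remove [gud] add [dsb] -> 8 lines: kjvtu ecqxd dsb ukeq kannn zwbz zyg wou
Hunk 2: at line 5 remove [zwbz,zyg] add [zbo,rawc] -> 8 lines: kjvtu ecqxd dsb ukeq kannn zbo rawc wou
Hunk 3: at line 1 remove [dsb,ukeq,kannn] add [ayq,cfav,gmy] -> 8 lines: kjvtu ecqxd ayq cfav gmy zbo rawc wou
Hunk 4: at line 4 remove [gmy,zbo] add [opsn,xxts,hhe] -> 9 lines: kjvtu ecqxd ayq cfav opsn xxts hhe rawc wou
Hunk 5: at line 1 remove [ecqxd,ayq] add [mwczq,chyw,ywh] -> 10 lines: kjvtu mwczq chyw ywh cfav opsn xxts hhe rawc wou
Hunk 6: at line 6 remove [hhe] add [pkki,xhsbd,ibe] -> 12 lines: kjvtu mwczq chyw ywh cfav opsn xxts pkki xhsbd ibe rawc wou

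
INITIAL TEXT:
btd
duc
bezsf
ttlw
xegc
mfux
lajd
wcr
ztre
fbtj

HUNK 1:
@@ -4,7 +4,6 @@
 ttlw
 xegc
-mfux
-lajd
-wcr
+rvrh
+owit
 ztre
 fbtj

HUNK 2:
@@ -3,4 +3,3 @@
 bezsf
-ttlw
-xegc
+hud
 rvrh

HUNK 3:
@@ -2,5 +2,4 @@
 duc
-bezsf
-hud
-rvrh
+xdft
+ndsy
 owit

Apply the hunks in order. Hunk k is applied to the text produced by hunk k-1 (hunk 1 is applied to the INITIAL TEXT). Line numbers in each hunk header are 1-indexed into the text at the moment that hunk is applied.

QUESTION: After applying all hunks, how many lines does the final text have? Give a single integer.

Hunk 1: at line 4 remove [mfux,lajd,wcr] add [rvrh,owit] -> 9 lines: btd duc bezsf ttlw xegc rvrh owit ztre fbtj
Hunk 2: at line 3 remove [ttlw,xegc] add [hud] -> 8 lines: btd duc bezsf hud rvrh owit ztre fbtj
Hunk 3: at line 2 remove [bezsf,hud,rvrh] add [xdft,ndsy] -> 7 lines: btd duc xdft ndsy owit ztre fbtj
Final line count: 7

Answer: 7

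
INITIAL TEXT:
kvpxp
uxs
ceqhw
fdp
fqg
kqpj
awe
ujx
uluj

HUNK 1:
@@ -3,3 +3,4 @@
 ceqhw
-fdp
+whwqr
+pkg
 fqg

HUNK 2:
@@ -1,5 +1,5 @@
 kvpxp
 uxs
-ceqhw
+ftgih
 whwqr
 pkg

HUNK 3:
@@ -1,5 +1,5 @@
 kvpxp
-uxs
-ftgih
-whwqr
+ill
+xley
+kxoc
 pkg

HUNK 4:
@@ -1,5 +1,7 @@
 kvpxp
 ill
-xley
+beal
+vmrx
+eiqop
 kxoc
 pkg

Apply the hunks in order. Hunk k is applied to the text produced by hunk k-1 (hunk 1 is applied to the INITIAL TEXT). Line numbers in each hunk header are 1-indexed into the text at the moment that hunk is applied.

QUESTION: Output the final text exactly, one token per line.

Hunk 1: at line 3 remove [fdp] add [whwqr,pkg] -> 10 lines: kvpxp uxs ceqhw whwqr pkg fqg kqpj awe ujx uluj
Hunk 2: at line 1 remove [ceqhw] add [ftgih] -> 10 lines: kvpxp uxs ftgih whwqr pkg fqg kqpj awe ujx uluj
Hunk 3: at line 1 remove [uxs,ftgih,whwqr] add [ill,xley,kxoc] -> 10 lines: kvpxp ill xley kxoc pkg fqg kqpj awe ujx uluj
Hunk 4: at line 1 remove [xley] add [beal,vmrx,eiqop] -> 12 lines: kvpxp ill beal vmrx eiqop kxoc pkg fqg kqpj awe ujx uluj

Answer: kvpxp
ill
beal
vmrx
eiqop
kxoc
pkg
fqg
kqpj
awe
ujx
uluj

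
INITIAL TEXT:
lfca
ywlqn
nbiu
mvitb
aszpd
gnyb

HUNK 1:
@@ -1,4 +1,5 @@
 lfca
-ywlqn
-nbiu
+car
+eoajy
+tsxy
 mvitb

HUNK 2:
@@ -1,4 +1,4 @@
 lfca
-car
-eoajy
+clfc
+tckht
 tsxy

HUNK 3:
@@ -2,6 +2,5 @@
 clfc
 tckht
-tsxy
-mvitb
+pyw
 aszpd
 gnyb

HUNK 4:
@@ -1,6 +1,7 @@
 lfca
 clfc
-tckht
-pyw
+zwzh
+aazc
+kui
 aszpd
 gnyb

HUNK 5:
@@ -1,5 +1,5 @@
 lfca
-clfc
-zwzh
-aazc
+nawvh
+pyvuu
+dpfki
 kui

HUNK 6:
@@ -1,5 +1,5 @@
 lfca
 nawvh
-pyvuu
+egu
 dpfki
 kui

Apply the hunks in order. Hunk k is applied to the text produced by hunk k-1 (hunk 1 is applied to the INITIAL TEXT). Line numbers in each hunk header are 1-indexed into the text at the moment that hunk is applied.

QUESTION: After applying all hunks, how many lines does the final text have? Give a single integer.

Hunk 1: at line 1 remove [ywlqn,nbiu] add [car,eoajy,tsxy] -> 7 lines: lfca car eoajy tsxy mvitb aszpd gnyb
Hunk 2: at line 1 remove [car,eoajy] add [clfc,tckht] -> 7 lines: lfca clfc tckht tsxy mvitb aszpd gnyb
Hunk 3: at line 2 remove [tsxy,mvitb] add [pyw] -> 6 lines: lfca clfc tckht pyw aszpd gnyb
Hunk 4: at line 1 remove [tckht,pyw] add [zwzh,aazc,kui] -> 7 lines: lfca clfc zwzh aazc kui aszpd gnyb
Hunk 5: at line 1 remove [clfc,zwzh,aazc] add [nawvh,pyvuu,dpfki] -> 7 lines: lfca nawvh pyvuu dpfki kui aszpd gnyb
Hunk 6: at line 1 remove [pyvuu] add [egu] -> 7 lines: lfca nawvh egu dpfki kui aszpd gnyb
Final line count: 7

Answer: 7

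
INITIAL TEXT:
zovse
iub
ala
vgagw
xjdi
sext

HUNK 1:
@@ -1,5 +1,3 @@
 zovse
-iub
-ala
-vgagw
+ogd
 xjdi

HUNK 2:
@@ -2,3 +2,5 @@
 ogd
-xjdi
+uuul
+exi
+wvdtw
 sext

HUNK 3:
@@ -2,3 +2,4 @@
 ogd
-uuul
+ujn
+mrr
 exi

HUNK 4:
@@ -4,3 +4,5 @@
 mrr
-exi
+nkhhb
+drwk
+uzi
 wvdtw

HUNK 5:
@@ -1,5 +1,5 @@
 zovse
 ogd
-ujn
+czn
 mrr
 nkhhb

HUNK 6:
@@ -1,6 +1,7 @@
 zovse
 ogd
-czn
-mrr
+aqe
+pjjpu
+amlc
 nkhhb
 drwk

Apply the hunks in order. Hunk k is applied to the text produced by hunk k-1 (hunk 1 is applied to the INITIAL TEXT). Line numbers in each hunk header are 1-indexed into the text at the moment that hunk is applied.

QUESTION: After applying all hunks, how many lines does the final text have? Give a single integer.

Hunk 1: at line 1 remove [iub,ala,vgagw] add [ogd] -> 4 lines: zovse ogd xjdi sext
Hunk 2: at line 2 remove [xjdi] add [uuul,exi,wvdtw] -> 6 lines: zovse ogd uuul exi wvdtw sext
Hunk 3: at line 2 remove [uuul] add [ujn,mrr] -> 7 lines: zovse ogd ujn mrr exi wvdtw sext
Hunk 4: at line 4 remove [exi] add [nkhhb,drwk,uzi] -> 9 lines: zovse ogd ujn mrr nkhhb drwk uzi wvdtw sext
Hunk 5: at line 1 remove [ujn] add [czn] -> 9 lines: zovse ogd czn mrr nkhhb drwk uzi wvdtw sext
Hunk 6: at line 1 remove [czn,mrr] add [aqe,pjjpu,amlc] -> 10 lines: zovse ogd aqe pjjpu amlc nkhhb drwk uzi wvdtw sext
Final line count: 10

Answer: 10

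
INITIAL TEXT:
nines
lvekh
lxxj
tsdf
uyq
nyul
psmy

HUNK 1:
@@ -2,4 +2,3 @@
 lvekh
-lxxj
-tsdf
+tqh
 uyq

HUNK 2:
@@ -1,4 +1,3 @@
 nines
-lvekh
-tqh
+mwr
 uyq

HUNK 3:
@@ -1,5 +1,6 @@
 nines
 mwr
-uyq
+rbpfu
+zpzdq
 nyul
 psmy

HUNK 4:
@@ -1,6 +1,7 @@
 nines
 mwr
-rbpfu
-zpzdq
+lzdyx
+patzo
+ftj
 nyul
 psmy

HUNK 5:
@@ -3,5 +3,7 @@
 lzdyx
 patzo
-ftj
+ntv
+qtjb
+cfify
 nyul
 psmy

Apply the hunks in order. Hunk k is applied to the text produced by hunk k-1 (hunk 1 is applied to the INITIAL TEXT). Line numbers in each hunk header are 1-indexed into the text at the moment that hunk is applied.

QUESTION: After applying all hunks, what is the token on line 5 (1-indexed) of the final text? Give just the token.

Answer: ntv

Derivation:
Hunk 1: at line 2 remove [lxxj,tsdf] add [tqh] -> 6 lines: nines lvekh tqh uyq nyul psmy
Hunk 2: at line 1 remove [lvekh,tqh] add [mwr] -> 5 lines: nines mwr uyq nyul psmy
Hunk 3: at line 1 remove [uyq] add [rbpfu,zpzdq] -> 6 lines: nines mwr rbpfu zpzdq nyul psmy
Hunk 4: at line 1 remove [rbpfu,zpzdq] add [lzdyx,patzo,ftj] -> 7 lines: nines mwr lzdyx patzo ftj nyul psmy
Hunk 5: at line 3 remove [ftj] add [ntv,qtjb,cfify] -> 9 lines: nines mwr lzdyx patzo ntv qtjb cfify nyul psmy
Final line 5: ntv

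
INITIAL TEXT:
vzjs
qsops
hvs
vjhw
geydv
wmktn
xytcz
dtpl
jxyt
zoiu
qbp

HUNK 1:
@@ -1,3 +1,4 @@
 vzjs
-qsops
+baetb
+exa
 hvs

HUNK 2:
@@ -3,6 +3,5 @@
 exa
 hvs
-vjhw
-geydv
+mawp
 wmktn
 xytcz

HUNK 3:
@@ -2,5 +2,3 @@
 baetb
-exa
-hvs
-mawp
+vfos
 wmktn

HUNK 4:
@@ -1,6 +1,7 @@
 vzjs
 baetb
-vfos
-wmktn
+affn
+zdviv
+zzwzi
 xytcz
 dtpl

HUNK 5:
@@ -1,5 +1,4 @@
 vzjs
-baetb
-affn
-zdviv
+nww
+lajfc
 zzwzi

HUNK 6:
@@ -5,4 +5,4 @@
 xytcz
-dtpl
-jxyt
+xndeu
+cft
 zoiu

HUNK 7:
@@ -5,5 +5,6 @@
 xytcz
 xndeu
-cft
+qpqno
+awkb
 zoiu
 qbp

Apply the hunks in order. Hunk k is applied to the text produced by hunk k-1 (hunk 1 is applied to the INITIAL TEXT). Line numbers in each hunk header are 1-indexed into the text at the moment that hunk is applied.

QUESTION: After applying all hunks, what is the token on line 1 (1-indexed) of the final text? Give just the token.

Hunk 1: at line 1 remove [qsops] add [baetb,exa] -> 12 lines: vzjs baetb exa hvs vjhw geydv wmktn xytcz dtpl jxyt zoiu qbp
Hunk 2: at line 3 remove [vjhw,geydv] add [mawp] -> 11 lines: vzjs baetb exa hvs mawp wmktn xytcz dtpl jxyt zoiu qbp
Hunk 3: at line 2 remove [exa,hvs,mawp] add [vfos] -> 9 lines: vzjs baetb vfos wmktn xytcz dtpl jxyt zoiu qbp
Hunk 4: at line 1 remove [vfos,wmktn] add [affn,zdviv,zzwzi] -> 10 lines: vzjs baetb affn zdviv zzwzi xytcz dtpl jxyt zoiu qbp
Hunk 5: at line 1 remove [baetb,affn,zdviv] add [nww,lajfc] -> 9 lines: vzjs nww lajfc zzwzi xytcz dtpl jxyt zoiu qbp
Hunk 6: at line 5 remove [dtpl,jxyt] add [xndeu,cft] -> 9 lines: vzjs nww lajfc zzwzi xytcz xndeu cft zoiu qbp
Hunk 7: at line 5 remove [cft] add [qpqno,awkb] -> 10 lines: vzjs nww lajfc zzwzi xytcz xndeu qpqno awkb zoiu qbp
Final line 1: vzjs

Answer: vzjs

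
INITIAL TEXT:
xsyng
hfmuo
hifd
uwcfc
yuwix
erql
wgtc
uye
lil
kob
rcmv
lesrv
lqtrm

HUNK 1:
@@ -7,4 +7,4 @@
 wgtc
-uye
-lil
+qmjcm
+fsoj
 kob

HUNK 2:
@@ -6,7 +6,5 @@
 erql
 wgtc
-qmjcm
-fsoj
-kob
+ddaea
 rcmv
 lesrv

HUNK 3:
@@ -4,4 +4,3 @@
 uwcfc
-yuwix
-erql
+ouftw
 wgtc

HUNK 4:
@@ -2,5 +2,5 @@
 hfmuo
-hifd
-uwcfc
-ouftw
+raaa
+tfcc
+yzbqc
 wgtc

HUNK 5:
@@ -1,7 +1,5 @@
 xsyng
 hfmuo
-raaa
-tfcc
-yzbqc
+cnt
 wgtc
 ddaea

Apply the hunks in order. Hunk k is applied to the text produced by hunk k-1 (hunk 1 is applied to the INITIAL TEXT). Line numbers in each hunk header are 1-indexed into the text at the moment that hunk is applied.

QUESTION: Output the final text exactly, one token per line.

Answer: xsyng
hfmuo
cnt
wgtc
ddaea
rcmv
lesrv
lqtrm

Derivation:
Hunk 1: at line 7 remove [uye,lil] add [qmjcm,fsoj] -> 13 lines: xsyng hfmuo hifd uwcfc yuwix erql wgtc qmjcm fsoj kob rcmv lesrv lqtrm
Hunk 2: at line 6 remove [qmjcm,fsoj,kob] add [ddaea] -> 11 lines: xsyng hfmuo hifd uwcfc yuwix erql wgtc ddaea rcmv lesrv lqtrm
Hunk 3: at line 4 remove [yuwix,erql] add [ouftw] -> 10 lines: xsyng hfmuo hifd uwcfc ouftw wgtc ddaea rcmv lesrv lqtrm
Hunk 4: at line 2 remove [hifd,uwcfc,ouftw] add [raaa,tfcc,yzbqc] -> 10 lines: xsyng hfmuo raaa tfcc yzbqc wgtc ddaea rcmv lesrv lqtrm
Hunk 5: at line 1 remove [raaa,tfcc,yzbqc] add [cnt] -> 8 lines: xsyng hfmuo cnt wgtc ddaea rcmv lesrv lqtrm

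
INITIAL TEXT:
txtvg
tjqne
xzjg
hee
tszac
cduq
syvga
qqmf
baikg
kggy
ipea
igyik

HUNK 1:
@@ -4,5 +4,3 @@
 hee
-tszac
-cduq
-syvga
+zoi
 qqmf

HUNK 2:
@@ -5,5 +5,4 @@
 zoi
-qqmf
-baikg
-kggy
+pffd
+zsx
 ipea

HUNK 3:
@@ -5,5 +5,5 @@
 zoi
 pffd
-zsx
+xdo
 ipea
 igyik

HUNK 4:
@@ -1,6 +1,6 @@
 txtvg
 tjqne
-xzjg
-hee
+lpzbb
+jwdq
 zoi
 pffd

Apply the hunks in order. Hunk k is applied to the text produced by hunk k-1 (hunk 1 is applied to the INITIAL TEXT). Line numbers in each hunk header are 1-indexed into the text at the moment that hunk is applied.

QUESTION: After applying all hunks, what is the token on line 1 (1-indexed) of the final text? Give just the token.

Answer: txtvg

Derivation:
Hunk 1: at line 4 remove [tszac,cduq,syvga] add [zoi] -> 10 lines: txtvg tjqne xzjg hee zoi qqmf baikg kggy ipea igyik
Hunk 2: at line 5 remove [qqmf,baikg,kggy] add [pffd,zsx] -> 9 lines: txtvg tjqne xzjg hee zoi pffd zsx ipea igyik
Hunk 3: at line 5 remove [zsx] add [xdo] -> 9 lines: txtvg tjqne xzjg hee zoi pffd xdo ipea igyik
Hunk 4: at line 1 remove [xzjg,hee] add [lpzbb,jwdq] -> 9 lines: txtvg tjqne lpzbb jwdq zoi pffd xdo ipea igyik
Final line 1: txtvg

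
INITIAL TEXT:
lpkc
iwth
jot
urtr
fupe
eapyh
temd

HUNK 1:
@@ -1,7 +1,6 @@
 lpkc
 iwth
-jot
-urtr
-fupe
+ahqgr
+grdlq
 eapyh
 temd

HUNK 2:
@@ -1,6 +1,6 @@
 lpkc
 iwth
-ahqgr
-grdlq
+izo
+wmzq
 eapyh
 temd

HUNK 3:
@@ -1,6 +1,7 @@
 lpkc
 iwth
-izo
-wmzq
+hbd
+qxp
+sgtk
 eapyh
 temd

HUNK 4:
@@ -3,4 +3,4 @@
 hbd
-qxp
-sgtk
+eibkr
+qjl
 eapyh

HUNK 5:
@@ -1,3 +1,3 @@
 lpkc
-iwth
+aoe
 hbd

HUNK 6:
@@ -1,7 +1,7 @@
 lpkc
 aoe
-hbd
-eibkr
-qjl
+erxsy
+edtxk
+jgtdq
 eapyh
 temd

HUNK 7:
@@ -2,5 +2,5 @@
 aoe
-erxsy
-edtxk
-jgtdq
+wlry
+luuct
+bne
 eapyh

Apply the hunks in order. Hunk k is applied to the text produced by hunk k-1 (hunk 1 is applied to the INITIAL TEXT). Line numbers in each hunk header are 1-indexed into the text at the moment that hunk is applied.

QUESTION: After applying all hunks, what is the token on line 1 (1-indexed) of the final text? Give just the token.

Hunk 1: at line 1 remove [jot,urtr,fupe] add [ahqgr,grdlq] -> 6 lines: lpkc iwth ahqgr grdlq eapyh temd
Hunk 2: at line 1 remove [ahqgr,grdlq] add [izo,wmzq] -> 6 lines: lpkc iwth izo wmzq eapyh temd
Hunk 3: at line 1 remove [izo,wmzq] add [hbd,qxp,sgtk] -> 7 lines: lpkc iwth hbd qxp sgtk eapyh temd
Hunk 4: at line 3 remove [qxp,sgtk] add [eibkr,qjl] -> 7 lines: lpkc iwth hbd eibkr qjl eapyh temd
Hunk 5: at line 1 remove [iwth] add [aoe] -> 7 lines: lpkc aoe hbd eibkr qjl eapyh temd
Hunk 6: at line 1 remove [hbd,eibkr,qjl] add [erxsy,edtxk,jgtdq] -> 7 lines: lpkc aoe erxsy edtxk jgtdq eapyh temd
Hunk 7: at line 2 remove [erxsy,edtxk,jgtdq] add [wlry,luuct,bne] -> 7 lines: lpkc aoe wlry luuct bne eapyh temd
Final line 1: lpkc

Answer: lpkc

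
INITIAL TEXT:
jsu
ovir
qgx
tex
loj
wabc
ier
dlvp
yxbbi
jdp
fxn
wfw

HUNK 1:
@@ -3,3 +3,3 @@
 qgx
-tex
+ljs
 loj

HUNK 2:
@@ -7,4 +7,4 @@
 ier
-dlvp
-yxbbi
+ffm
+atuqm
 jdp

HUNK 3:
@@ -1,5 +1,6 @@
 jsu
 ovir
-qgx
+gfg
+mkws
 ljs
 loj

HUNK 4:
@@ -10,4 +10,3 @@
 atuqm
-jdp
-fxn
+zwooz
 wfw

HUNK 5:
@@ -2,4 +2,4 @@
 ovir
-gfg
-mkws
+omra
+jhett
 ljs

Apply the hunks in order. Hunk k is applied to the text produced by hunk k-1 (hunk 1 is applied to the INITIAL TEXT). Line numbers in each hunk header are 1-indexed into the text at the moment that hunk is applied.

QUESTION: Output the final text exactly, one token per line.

Answer: jsu
ovir
omra
jhett
ljs
loj
wabc
ier
ffm
atuqm
zwooz
wfw

Derivation:
Hunk 1: at line 3 remove [tex] add [ljs] -> 12 lines: jsu ovir qgx ljs loj wabc ier dlvp yxbbi jdp fxn wfw
Hunk 2: at line 7 remove [dlvp,yxbbi] add [ffm,atuqm] -> 12 lines: jsu ovir qgx ljs loj wabc ier ffm atuqm jdp fxn wfw
Hunk 3: at line 1 remove [qgx] add [gfg,mkws] -> 13 lines: jsu ovir gfg mkws ljs loj wabc ier ffm atuqm jdp fxn wfw
Hunk 4: at line 10 remove [jdp,fxn] add [zwooz] -> 12 lines: jsu ovir gfg mkws ljs loj wabc ier ffm atuqm zwooz wfw
Hunk 5: at line 2 remove [gfg,mkws] add [omra,jhett] -> 12 lines: jsu ovir omra jhett ljs loj wabc ier ffm atuqm zwooz wfw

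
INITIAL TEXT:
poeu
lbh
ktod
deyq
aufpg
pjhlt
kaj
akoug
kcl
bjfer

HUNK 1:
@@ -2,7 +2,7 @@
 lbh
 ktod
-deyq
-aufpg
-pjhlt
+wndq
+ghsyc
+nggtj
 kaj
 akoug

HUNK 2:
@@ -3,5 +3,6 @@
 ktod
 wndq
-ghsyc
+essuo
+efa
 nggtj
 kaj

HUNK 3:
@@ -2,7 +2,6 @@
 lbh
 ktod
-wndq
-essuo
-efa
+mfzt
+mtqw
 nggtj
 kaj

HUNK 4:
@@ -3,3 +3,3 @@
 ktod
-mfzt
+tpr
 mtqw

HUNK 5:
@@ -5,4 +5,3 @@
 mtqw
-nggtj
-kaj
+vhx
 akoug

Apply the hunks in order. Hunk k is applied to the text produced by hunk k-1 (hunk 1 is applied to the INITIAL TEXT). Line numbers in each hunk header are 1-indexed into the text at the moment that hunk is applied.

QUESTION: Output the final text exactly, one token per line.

Answer: poeu
lbh
ktod
tpr
mtqw
vhx
akoug
kcl
bjfer

Derivation:
Hunk 1: at line 2 remove [deyq,aufpg,pjhlt] add [wndq,ghsyc,nggtj] -> 10 lines: poeu lbh ktod wndq ghsyc nggtj kaj akoug kcl bjfer
Hunk 2: at line 3 remove [ghsyc] add [essuo,efa] -> 11 lines: poeu lbh ktod wndq essuo efa nggtj kaj akoug kcl bjfer
Hunk 3: at line 2 remove [wndq,essuo,efa] add [mfzt,mtqw] -> 10 lines: poeu lbh ktod mfzt mtqw nggtj kaj akoug kcl bjfer
Hunk 4: at line 3 remove [mfzt] add [tpr] -> 10 lines: poeu lbh ktod tpr mtqw nggtj kaj akoug kcl bjfer
Hunk 5: at line 5 remove [nggtj,kaj] add [vhx] -> 9 lines: poeu lbh ktod tpr mtqw vhx akoug kcl bjfer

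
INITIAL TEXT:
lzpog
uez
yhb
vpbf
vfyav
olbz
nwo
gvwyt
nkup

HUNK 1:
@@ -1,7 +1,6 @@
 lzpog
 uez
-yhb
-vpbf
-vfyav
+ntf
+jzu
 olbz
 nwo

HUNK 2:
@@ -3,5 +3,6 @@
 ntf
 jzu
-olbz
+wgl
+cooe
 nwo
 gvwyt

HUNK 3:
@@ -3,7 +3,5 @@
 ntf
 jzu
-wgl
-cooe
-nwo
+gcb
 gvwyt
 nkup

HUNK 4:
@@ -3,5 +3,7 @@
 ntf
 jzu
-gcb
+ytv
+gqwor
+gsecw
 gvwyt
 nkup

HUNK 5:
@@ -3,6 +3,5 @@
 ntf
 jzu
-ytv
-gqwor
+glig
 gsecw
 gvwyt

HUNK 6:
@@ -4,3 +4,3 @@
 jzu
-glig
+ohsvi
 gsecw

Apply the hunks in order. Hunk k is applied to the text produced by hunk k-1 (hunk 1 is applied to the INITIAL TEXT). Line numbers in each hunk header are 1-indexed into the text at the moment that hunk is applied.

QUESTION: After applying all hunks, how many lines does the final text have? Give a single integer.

Hunk 1: at line 1 remove [yhb,vpbf,vfyav] add [ntf,jzu] -> 8 lines: lzpog uez ntf jzu olbz nwo gvwyt nkup
Hunk 2: at line 3 remove [olbz] add [wgl,cooe] -> 9 lines: lzpog uez ntf jzu wgl cooe nwo gvwyt nkup
Hunk 3: at line 3 remove [wgl,cooe,nwo] add [gcb] -> 7 lines: lzpog uez ntf jzu gcb gvwyt nkup
Hunk 4: at line 3 remove [gcb] add [ytv,gqwor,gsecw] -> 9 lines: lzpog uez ntf jzu ytv gqwor gsecw gvwyt nkup
Hunk 5: at line 3 remove [ytv,gqwor] add [glig] -> 8 lines: lzpog uez ntf jzu glig gsecw gvwyt nkup
Hunk 6: at line 4 remove [glig] add [ohsvi] -> 8 lines: lzpog uez ntf jzu ohsvi gsecw gvwyt nkup
Final line count: 8

Answer: 8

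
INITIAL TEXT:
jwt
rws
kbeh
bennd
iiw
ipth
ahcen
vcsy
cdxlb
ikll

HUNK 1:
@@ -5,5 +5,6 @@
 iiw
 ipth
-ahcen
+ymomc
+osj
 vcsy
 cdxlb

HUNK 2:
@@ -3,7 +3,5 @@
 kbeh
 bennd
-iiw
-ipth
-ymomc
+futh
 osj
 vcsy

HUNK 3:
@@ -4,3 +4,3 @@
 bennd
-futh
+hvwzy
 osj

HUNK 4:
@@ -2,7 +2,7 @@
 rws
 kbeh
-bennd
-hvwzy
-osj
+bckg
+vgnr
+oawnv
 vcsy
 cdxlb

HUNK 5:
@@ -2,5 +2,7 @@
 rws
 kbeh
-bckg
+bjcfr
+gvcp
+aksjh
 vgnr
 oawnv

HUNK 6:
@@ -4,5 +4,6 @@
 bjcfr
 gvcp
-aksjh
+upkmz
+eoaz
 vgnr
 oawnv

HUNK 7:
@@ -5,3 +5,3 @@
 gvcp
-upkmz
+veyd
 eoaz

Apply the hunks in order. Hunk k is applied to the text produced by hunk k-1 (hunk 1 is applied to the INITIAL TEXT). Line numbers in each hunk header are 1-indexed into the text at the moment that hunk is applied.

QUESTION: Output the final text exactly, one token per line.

Hunk 1: at line 5 remove [ahcen] add [ymomc,osj] -> 11 lines: jwt rws kbeh bennd iiw ipth ymomc osj vcsy cdxlb ikll
Hunk 2: at line 3 remove [iiw,ipth,ymomc] add [futh] -> 9 lines: jwt rws kbeh bennd futh osj vcsy cdxlb ikll
Hunk 3: at line 4 remove [futh] add [hvwzy] -> 9 lines: jwt rws kbeh bennd hvwzy osj vcsy cdxlb ikll
Hunk 4: at line 2 remove [bennd,hvwzy,osj] add [bckg,vgnr,oawnv] -> 9 lines: jwt rws kbeh bckg vgnr oawnv vcsy cdxlb ikll
Hunk 5: at line 2 remove [bckg] add [bjcfr,gvcp,aksjh] -> 11 lines: jwt rws kbeh bjcfr gvcp aksjh vgnr oawnv vcsy cdxlb ikll
Hunk 6: at line 4 remove [aksjh] add [upkmz,eoaz] -> 12 lines: jwt rws kbeh bjcfr gvcp upkmz eoaz vgnr oawnv vcsy cdxlb ikll
Hunk 7: at line 5 remove [upkmz] add [veyd] -> 12 lines: jwt rws kbeh bjcfr gvcp veyd eoaz vgnr oawnv vcsy cdxlb ikll

Answer: jwt
rws
kbeh
bjcfr
gvcp
veyd
eoaz
vgnr
oawnv
vcsy
cdxlb
ikll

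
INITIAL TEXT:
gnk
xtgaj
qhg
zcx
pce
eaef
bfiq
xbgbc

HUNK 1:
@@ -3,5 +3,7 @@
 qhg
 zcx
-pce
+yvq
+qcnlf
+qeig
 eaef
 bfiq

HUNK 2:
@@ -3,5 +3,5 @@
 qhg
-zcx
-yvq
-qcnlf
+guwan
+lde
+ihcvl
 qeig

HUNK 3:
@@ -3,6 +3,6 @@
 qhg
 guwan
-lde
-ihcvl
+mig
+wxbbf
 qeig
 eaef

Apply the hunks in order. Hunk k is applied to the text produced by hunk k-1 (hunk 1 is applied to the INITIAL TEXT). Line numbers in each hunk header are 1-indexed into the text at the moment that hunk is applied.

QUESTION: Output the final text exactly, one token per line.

Answer: gnk
xtgaj
qhg
guwan
mig
wxbbf
qeig
eaef
bfiq
xbgbc

Derivation:
Hunk 1: at line 3 remove [pce] add [yvq,qcnlf,qeig] -> 10 lines: gnk xtgaj qhg zcx yvq qcnlf qeig eaef bfiq xbgbc
Hunk 2: at line 3 remove [zcx,yvq,qcnlf] add [guwan,lde,ihcvl] -> 10 lines: gnk xtgaj qhg guwan lde ihcvl qeig eaef bfiq xbgbc
Hunk 3: at line 3 remove [lde,ihcvl] add [mig,wxbbf] -> 10 lines: gnk xtgaj qhg guwan mig wxbbf qeig eaef bfiq xbgbc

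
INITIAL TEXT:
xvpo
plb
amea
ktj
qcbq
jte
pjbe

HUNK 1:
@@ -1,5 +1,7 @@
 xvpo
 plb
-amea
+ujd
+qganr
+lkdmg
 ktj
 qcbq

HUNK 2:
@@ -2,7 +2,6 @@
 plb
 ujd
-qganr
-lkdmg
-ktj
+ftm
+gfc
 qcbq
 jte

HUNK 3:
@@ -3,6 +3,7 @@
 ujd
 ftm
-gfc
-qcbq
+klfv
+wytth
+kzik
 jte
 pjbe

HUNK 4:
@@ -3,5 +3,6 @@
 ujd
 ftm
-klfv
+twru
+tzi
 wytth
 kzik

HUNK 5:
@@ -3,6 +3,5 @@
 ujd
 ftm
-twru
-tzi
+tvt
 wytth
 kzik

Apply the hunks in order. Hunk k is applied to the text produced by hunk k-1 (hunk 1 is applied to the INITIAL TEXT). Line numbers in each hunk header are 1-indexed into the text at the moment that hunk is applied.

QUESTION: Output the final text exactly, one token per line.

Hunk 1: at line 1 remove [amea] add [ujd,qganr,lkdmg] -> 9 lines: xvpo plb ujd qganr lkdmg ktj qcbq jte pjbe
Hunk 2: at line 2 remove [qganr,lkdmg,ktj] add [ftm,gfc] -> 8 lines: xvpo plb ujd ftm gfc qcbq jte pjbe
Hunk 3: at line 3 remove [gfc,qcbq] add [klfv,wytth,kzik] -> 9 lines: xvpo plb ujd ftm klfv wytth kzik jte pjbe
Hunk 4: at line 3 remove [klfv] add [twru,tzi] -> 10 lines: xvpo plb ujd ftm twru tzi wytth kzik jte pjbe
Hunk 5: at line 3 remove [twru,tzi] add [tvt] -> 9 lines: xvpo plb ujd ftm tvt wytth kzik jte pjbe

Answer: xvpo
plb
ujd
ftm
tvt
wytth
kzik
jte
pjbe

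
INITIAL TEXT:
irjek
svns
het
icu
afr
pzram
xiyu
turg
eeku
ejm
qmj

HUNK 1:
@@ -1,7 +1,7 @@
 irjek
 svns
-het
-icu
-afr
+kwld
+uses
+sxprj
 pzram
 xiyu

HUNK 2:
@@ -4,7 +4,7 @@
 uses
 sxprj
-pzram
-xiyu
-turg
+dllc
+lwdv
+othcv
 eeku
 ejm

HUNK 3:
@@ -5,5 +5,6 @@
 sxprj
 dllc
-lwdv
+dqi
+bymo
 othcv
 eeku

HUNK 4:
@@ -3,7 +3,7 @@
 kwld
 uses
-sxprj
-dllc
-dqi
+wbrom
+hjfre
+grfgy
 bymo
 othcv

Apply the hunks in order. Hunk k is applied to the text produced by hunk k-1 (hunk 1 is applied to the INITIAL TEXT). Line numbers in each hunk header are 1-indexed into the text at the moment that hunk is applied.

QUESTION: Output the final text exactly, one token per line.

Hunk 1: at line 1 remove [het,icu,afr] add [kwld,uses,sxprj] -> 11 lines: irjek svns kwld uses sxprj pzram xiyu turg eeku ejm qmj
Hunk 2: at line 4 remove [pzram,xiyu,turg] add [dllc,lwdv,othcv] -> 11 lines: irjek svns kwld uses sxprj dllc lwdv othcv eeku ejm qmj
Hunk 3: at line 5 remove [lwdv] add [dqi,bymo] -> 12 lines: irjek svns kwld uses sxprj dllc dqi bymo othcv eeku ejm qmj
Hunk 4: at line 3 remove [sxprj,dllc,dqi] add [wbrom,hjfre,grfgy] -> 12 lines: irjek svns kwld uses wbrom hjfre grfgy bymo othcv eeku ejm qmj

Answer: irjek
svns
kwld
uses
wbrom
hjfre
grfgy
bymo
othcv
eeku
ejm
qmj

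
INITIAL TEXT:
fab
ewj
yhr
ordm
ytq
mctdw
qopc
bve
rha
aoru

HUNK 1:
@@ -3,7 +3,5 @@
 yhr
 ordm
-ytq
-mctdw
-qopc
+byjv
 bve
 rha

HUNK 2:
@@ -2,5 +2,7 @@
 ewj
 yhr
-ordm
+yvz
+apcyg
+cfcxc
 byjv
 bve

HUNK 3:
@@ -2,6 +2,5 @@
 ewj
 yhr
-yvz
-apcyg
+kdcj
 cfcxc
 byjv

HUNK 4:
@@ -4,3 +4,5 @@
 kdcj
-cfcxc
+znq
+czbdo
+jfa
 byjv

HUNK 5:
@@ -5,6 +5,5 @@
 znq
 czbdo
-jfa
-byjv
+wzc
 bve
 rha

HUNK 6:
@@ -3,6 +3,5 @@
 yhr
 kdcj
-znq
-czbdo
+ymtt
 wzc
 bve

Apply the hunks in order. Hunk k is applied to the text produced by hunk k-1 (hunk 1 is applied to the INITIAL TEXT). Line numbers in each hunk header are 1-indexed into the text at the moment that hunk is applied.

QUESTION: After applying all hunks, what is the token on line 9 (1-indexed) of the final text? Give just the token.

Answer: aoru

Derivation:
Hunk 1: at line 3 remove [ytq,mctdw,qopc] add [byjv] -> 8 lines: fab ewj yhr ordm byjv bve rha aoru
Hunk 2: at line 2 remove [ordm] add [yvz,apcyg,cfcxc] -> 10 lines: fab ewj yhr yvz apcyg cfcxc byjv bve rha aoru
Hunk 3: at line 2 remove [yvz,apcyg] add [kdcj] -> 9 lines: fab ewj yhr kdcj cfcxc byjv bve rha aoru
Hunk 4: at line 4 remove [cfcxc] add [znq,czbdo,jfa] -> 11 lines: fab ewj yhr kdcj znq czbdo jfa byjv bve rha aoru
Hunk 5: at line 5 remove [jfa,byjv] add [wzc] -> 10 lines: fab ewj yhr kdcj znq czbdo wzc bve rha aoru
Hunk 6: at line 3 remove [znq,czbdo] add [ymtt] -> 9 lines: fab ewj yhr kdcj ymtt wzc bve rha aoru
Final line 9: aoru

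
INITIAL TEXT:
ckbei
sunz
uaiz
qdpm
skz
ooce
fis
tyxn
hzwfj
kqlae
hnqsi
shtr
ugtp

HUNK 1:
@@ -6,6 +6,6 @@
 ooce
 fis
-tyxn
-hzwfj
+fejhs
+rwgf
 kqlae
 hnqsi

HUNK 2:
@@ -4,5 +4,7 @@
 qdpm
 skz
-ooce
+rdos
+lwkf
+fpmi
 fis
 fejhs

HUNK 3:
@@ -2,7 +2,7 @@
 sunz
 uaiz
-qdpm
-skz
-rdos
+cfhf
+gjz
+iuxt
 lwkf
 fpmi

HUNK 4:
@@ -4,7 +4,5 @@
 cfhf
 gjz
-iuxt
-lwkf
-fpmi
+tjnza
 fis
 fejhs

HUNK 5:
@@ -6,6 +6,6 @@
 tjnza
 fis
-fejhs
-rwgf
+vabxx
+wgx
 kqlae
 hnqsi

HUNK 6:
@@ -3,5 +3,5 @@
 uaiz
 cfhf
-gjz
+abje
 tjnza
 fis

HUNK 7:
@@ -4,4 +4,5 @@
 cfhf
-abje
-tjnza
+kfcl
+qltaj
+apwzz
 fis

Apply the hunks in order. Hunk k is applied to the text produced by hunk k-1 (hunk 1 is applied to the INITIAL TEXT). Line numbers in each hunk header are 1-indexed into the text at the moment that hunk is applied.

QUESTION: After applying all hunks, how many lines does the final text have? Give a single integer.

Answer: 14

Derivation:
Hunk 1: at line 6 remove [tyxn,hzwfj] add [fejhs,rwgf] -> 13 lines: ckbei sunz uaiz qdpm skz ooce fis fejhs rwgf kqlae hnqsi shtr ugtp
Hunk 2: at line 4 remove [ooce] add [rdos,lwkf,fpmi] -> 15 lines: ckbei sunz uaiz qdpm skz rdos lwkf fpmi fis fejhs rwgf kqlae hnqsi shtr ugtp
Hunk 3: at line 2 remove [qdpm,skz,rdos] add [cfhf,gjz,iuxt] -> 15 lines: ckbei sunz uaiz cfhf gjz iuxt lwkf fpmi fis fejhs rwgf kqlae hnqsi shtr ugtp
Hunk 4: at line 4 remove [iuxt,lwkf,fpmi] add [tjnza] -> 13 lines: ckbei sunz uaiz cfhf gjz tjnza fis fejhs rwgf kqlae hnqsi shtr ugtp
Hunk 5: at line 6 remove [fejhs,rwgf] add [vabxx,wgx] -> 13 lines: ckbei sunz uaiz cfhf gjz tjnza fis vabxx wgx kqlae hnqsi shtr ugtp
Hunk 6: at line 3 remove [gjz] add [abje] -> 13 lines: ckbei sunz uaiz cfhf abje tjnza fis vabxx wgx kqlae hnqsi shtr ugtp
Hunk 7: at line 4 remove [abje,tjnza] add [kfcl,qltaj,apwzz] -> 14 lines: ckbei sunz uaiz cfhf kfcl qltaj apwzz fis vabxx wgx kqlae hnqsi shtr ugtp
Final line count: 14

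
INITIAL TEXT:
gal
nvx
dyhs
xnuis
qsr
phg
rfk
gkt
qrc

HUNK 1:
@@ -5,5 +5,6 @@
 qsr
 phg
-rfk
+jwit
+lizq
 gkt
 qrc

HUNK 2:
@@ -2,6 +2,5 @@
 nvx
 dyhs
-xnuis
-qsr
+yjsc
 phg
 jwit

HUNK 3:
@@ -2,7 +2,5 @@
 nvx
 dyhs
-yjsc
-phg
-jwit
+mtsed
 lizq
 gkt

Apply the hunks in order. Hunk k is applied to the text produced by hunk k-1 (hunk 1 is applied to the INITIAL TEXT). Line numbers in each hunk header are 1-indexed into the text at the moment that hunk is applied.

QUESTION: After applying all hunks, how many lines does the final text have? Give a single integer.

Answer: 7

Derivation:
Hunk 1: at line 5 remove [rfk] add [jwit,lizq] -> 10 lines: gal nvx dyhs xnuis qsr phg jwit lizq gkt qrc
Hunk 2: at line 2 remove [xnuis,qsr] add [yjsc] -> 9 lines: gal nvx dyhs yjsc phg jwit lizq gkt qrc
Hunk 3: at line 2 remove [yjsc,phg,jwit] add [mtsed] -> 7 lines: gal nvx dyhs mtsed lizq gkt qrc
Final line count: 7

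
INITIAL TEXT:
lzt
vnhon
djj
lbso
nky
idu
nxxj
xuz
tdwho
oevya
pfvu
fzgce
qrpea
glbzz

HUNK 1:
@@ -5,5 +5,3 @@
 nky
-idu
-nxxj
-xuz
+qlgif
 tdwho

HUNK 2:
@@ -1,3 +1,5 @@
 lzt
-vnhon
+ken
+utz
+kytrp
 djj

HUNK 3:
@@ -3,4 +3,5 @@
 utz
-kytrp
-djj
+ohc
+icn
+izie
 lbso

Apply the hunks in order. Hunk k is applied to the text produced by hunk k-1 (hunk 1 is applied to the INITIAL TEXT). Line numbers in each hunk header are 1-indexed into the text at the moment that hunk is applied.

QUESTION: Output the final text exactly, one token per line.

Answer: lzt
ken
utz
ohc
icn
izie
lbso
nky
qlgif
tdwho
oevya
pfvu
fzgce
qrpea
glbzz

Derivation:
Hunk 1: at line 5 remove [idu,nxxj,xuz] add [qlgif] -> 12 lines: lzt vnhon djj lbso nky qlgif tdwho oevya pfvu fzgce qrpea glbzz
Hunk 2: at line 1 remove [vnhon] add [ken,utz,kytrp] -> 14 lines: lzt ken utz kytrp djj lbso nky qlgif tdwho oevya pfvu fzgce qrpea glbzz
Hunk 3: at line 3 remove [kytrp,djj] add [ohc,icn,izie] -> 15 lines: lzt ken utz ohc icn izie lbso nky qlgif tdwho oevya pfvu fzgce qrpea glbzz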